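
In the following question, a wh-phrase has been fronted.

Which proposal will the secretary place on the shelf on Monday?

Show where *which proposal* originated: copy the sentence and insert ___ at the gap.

Before movement: The secretary will place which proposal on the shelf on Monday.
'which proposal' is the direct object of 'place'. The gap is right after 'place'.

Which proposal will the secretary place ___ on the shelf on Monday?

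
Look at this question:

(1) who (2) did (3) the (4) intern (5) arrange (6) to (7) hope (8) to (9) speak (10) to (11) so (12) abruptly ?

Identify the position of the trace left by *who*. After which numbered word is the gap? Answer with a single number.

Pre-movement form: The intern did arrange to hope to speak to who so abruptly.
'who' is the object of the preposition 'to'. It moves to the left edge, and the trace sits right after 'to':
Who did the intern arrange to hope to speak to ___ so abruptly?
'to' is word 10.

10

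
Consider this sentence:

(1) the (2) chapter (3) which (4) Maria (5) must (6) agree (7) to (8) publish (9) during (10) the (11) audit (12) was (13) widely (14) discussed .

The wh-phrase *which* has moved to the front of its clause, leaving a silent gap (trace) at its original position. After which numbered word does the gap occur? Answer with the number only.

The filler 'which' is interpreted as the direct object of 'publish'. Wh-movement fronts it, leaving a gap right after 'publish':
The chapter which Maria must agree to publish ___ during the audit was widely discussed.
'publish' is word 8.

8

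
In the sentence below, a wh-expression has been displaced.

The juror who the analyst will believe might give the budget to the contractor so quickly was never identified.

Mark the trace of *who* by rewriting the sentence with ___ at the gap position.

The filler 'who' is interpreted as the subject of the clause embedded under 'believe'. The gap is right after 'believe'.

The juror who the analyst will believe ___ might give the budget to the contractor so quickly was never identified.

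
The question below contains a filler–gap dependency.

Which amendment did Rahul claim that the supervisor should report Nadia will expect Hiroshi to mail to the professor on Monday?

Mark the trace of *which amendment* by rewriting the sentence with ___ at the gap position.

Underlying clause: Rahul did claim that the supervisor should report Nadia will expect Hiroshi to mail which amendment to the professor on Monday.
'which amendment' is the direct object of 'mail'. The gap is right after 'mail'.

Which amendment did Rahul claim that the supervisor should report Nadia will expect Hiroshi to mail ___ to the professor on Monday?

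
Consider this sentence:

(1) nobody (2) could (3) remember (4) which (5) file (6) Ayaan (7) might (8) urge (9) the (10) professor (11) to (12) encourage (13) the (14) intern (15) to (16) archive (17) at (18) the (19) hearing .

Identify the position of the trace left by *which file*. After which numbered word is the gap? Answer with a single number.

In situ: Ayaan might urge the professor to encourage the intern to archive which file at the hearing.
'which file' is the direct object of 'archive'. Wh-movement fronts it, leaving a gap right after 'archive':
Nobody could remember which file Ayaan might urge the professor to encourage the intern to archive ___ at the hearing.
'archive' is word 16.

16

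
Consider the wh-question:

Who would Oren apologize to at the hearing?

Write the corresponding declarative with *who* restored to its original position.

Oren would apologize to who at the hearing.

'who' is the object of the preposition 'to'. Wh-movement fronts it, leaving a gap right after 'to':
Who would Oren apologize to ___ at the hearing?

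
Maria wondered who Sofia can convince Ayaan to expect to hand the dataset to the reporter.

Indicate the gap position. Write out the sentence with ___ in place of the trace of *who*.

Maria wondered who Sofia can convince Ayaan to expect ___ to hand the dataset to the reporter.

In situ: Sofia can convince Ayaan to expect who to hand the dataset to the reporter.
'who' functions as the direct object of 'expect'. The gap is right after 'expect'.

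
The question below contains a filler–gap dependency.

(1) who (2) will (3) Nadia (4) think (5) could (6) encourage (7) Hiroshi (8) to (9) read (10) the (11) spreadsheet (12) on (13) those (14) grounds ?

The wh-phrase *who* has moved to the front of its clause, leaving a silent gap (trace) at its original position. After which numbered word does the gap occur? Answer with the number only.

4

Before movement: Nadia will think who could encourage Hiroshi to read the spreadsheet on those grounds.
'who' functions as the subject of the clause embedded under 'think'. Wh-movement fronts it, leaving a gap right after 'think':
Who will Nadia think ___ could encourage Hiroshi to read the spreadsheet on those grounds?
'think' is word 4.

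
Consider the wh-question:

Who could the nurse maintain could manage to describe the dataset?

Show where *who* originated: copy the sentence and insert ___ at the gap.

Who could the nurse maintain ___ could manage to describe the dataset?

In situ: The nurse could maintain who could manage to describe the dataset.
The filler 'who' is interpreted as the subject of the clause embedded under 'maintain'. The gap is right after 'maintain'.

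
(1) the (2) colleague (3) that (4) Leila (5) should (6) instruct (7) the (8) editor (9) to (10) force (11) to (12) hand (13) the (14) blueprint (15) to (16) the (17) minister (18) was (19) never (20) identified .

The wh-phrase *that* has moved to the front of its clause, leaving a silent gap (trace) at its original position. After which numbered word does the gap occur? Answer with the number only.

'that' is the direct object of 'force'. It moves to the left edge, and the trace sits right after 'force':
The colleague that Leila should instruct the editor to force ___ to hand the blueprint to the minister was never identified.
'force' is word 10.

10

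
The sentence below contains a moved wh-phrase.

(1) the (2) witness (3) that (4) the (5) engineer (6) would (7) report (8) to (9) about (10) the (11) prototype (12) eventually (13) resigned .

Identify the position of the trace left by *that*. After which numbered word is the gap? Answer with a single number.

'that' functions as the object of the preposition 'to'. It moves to the left edge, and the trace sits right after 'to':
The witness that the engineer would report to ___ about the prototype eventually resigned.
'to' is word 8.

8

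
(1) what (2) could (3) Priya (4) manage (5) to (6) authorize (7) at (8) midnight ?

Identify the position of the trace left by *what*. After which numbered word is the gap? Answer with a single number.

Before movement: Priya could manage to authorize what at midnight.
'what' is the direct object of 'authorize'. It moves to the left edge, and the trace sits right after 'authorize':
What could Priya manage to authorize ___ at midnight?
'authorize' is word 6.

6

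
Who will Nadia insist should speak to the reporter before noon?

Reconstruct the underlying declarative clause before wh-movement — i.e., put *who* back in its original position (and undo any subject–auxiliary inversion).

Nadia will insist who should speak to the reporter before noon.

The filler 'who' is interpreted as the subject of the clause embedded under 'insist'. It moves to the left edge, and the trace sits right after 'insist':
Who will Nadia insist ___ should speak to the reporter before noon?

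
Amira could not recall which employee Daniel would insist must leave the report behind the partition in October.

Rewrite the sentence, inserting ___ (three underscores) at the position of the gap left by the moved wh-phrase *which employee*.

Pre-movement form: Daniel would insist which employee must leave the report behind the partition in October.
'which employee' functions as the subject of the clause embedded under 'insist'. The gap is right after 'insist'.

Amira could not recall which employee Daniel would insist ___ must leave the report behind the partition in October.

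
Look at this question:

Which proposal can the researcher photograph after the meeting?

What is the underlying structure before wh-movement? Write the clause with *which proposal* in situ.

The researcher can photograph which proposal after the meeting.

The filler 'which proposal' is interpreted as the direct object of 'photograph'. Wh-movement fronts it, leaving a gap right after 'photograph':
Which proposal can the researcher photograph ___ after the meeting?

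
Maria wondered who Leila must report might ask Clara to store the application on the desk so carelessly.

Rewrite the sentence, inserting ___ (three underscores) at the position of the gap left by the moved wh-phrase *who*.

Maria wondered who Leila must report ___ might ask Clara to store the application on the desk so carelessly.

Pre-movement form: Leila must report who might ask Clara to store the application on the desk so carelessly.
'who' is the subject of the clause embedded under 'report'. The gap is right after 'report'.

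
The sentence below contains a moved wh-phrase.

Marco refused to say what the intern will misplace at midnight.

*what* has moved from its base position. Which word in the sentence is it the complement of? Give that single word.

Underlying clause: The intern will misplace what at midnight.
'what' functions as the direct object of 'misplace'. Fronting leaves a gap immediately after 'misplace':
Marco refused to say what the intern will misplace ___ at midnight.

misplace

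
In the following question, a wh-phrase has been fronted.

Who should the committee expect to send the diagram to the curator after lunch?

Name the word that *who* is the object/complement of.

expect

Before movement: The committee should expect who to send the diagram to the curator after lunch.
'who' functions as the direct object of 'expect'. Wh-movement fronts it, leaving a gap right after 'expect':
Who should the committee expect ___ to send the diagram to the curator after lunch?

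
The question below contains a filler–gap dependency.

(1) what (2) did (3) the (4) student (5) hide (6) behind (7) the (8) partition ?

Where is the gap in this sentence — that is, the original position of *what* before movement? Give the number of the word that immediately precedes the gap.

Underlying clause: The student did hide what behind the partition.
The filler 'what' is interpreted as the direct object of 'hide'. Wh-movement fronts it, leaving a gap right after 'hide':
What did the student hide ___ behind the partition?
'hide' is word 5.

5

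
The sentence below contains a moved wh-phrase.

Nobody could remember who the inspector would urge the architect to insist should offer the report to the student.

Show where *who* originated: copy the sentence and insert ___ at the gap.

Nobody could remember who the inspector would urge the architect to insist ___ should offer the report to the student.

Pre-movement form: The inspector would urge the architect to insist who should offer the report to the student.
'who' is the subject of the clause embedded under 'insist'. The gap is right after 'insist'.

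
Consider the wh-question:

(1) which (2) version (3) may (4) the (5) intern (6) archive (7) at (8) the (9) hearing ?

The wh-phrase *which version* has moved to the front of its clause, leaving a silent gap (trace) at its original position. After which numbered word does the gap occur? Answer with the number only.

6

In situ: The intern may archive which version at the hearing.
The filler 'which version' is interpreted as the direct object of 'archive'. Fronting leaves a gap immediately after 'archive':
Which version may the intern archive ___ at the hearing?
'archive' is word 6.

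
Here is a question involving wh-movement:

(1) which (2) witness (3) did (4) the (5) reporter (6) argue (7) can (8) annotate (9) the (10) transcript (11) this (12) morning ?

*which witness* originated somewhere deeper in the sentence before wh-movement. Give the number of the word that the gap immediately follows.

6

Pre-movement form: The reporter did argue which witness can annotate the transcript this morning.
The filler 'which witness' is interpreted as the subject of the clause embedded under 'argue'. Fronting leaves a gap immediately after 'argue':
Which witness did the reporter argue ___ can annotate the transcript this morning?
'argue' is word 6.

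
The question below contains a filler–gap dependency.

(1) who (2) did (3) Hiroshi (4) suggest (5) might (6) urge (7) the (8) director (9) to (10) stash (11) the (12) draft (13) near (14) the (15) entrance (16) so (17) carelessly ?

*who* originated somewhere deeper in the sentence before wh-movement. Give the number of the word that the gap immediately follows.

In situ: Hiroshi did suggest who might urge the director to stash the draft near the entrance so carelessly.
The filler 'who' is interpreted as the subject of the clause embedded under 'suggest'. It moves to the left edge, and the trace sits right after 'suggest':
Who did Hiroshi suggest ___ might urge the director to stash the draft near the entrance so carelessly?
'suggest' is word 4.

4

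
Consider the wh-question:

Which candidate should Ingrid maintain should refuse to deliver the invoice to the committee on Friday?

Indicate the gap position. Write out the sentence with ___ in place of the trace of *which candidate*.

Underlying clause: Ingrid should maintain which candidate should refuse to deliver the invoice to the committee on Friday.
'which candidate' is the subject of the clause embedded under 'maintain'. The gap is right after 'maintain'.

Which candidate should Ingrid maintain ___ should refuse to deliver the invoice to the committee on Friday?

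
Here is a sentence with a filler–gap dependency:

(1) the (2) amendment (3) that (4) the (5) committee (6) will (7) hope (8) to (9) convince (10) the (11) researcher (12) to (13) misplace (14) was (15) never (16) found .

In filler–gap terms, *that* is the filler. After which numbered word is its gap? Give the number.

'that' is the direct object of 'misplace'. It moves to the left edge, and the trace sits right after 'misplace':
The amendment that the committee will hope to convince the researcher to misplace ___ was never found.
'misplace' is word 13.

13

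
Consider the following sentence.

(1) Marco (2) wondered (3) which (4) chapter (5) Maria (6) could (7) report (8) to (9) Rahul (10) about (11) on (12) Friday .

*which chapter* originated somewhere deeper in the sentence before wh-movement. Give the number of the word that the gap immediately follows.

Before movement: Maria could report to Rahul about which chapter on Friday.
'which chapter' functions as the object of the preposition 'about'. It moves to the left edge, and the trace sits right after 'about':
Marco wondered which chapter Maria could report to Rahul about ___ on Friday.
'about' is word 10.

10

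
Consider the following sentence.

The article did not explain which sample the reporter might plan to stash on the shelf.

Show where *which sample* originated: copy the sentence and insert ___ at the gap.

Underlying clause: The reporter might plan to stash which sample on the shelf.
'which sample' functions as the direct object of 'stash'. The gap is right after 'stash'.

The article did not explain which sample the reporter might plan to stash ___ on the shelf.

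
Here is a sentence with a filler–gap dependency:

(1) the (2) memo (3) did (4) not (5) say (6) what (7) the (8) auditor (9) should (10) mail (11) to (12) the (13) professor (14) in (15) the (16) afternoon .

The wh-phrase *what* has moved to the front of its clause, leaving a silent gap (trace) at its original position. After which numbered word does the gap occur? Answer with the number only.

10

Pre-movement form: The auditor should mail what to the professor in the afternoon.
The filler 'what' is interpreted as the direct object of 'mail'. Wh-movement fronts it, leaving a gap right after 'mail':
The memo did not say what the auditor should mail ___ to the professor in the afternoon.
'mail' is word 10.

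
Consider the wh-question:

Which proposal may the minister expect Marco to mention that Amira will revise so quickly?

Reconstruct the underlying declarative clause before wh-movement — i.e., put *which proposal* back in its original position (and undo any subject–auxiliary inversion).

'which proposal' is the direct object of 'revise'. It moves to the left edge, and the trace sits right after 'revise':
Which proposal may the minister expect Marco to mention that Amira will revise ___ so quickly?

The minister may expect Marco to mention that Amira will revise which proposal so quickly.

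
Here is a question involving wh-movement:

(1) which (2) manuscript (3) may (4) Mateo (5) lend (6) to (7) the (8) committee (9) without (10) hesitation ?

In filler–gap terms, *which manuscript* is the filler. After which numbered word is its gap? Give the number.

5

Underlying clause: Mateo may lend which manuscript to the committee without hesitation.
The filler 'which manuscript' is interpreted as the direct object of 'lend'. Fronting leaves a gap immediately after 'lend':
Which manuscript may Mateo lend ___ to the committee without hesitation?
'lend' is word 5.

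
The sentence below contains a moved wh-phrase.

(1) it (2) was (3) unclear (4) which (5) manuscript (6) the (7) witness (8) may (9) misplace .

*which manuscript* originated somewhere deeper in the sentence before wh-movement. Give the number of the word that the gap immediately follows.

9

Before movement: The witness may misplace which manuscript.
The filler 'which manuscript' is interpreted as the direct object of 'misplace'. Fronting leaves a gap immediately after 'misplace':
It was unclear which manuscript the witness may misplace ___.
'misplace' is word 9.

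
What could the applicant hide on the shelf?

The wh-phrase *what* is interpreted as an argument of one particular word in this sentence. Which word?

Pre-movement form: The applicant could hide what on the shelf.
'what' functions as the direct object of 'hide'. Fronting leaves a gap immediately after 'hide':
What could the applicant hide ___ on the shelf?

hide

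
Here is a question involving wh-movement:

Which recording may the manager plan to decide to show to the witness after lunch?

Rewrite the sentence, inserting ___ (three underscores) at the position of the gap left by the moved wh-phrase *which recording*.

Underlying clause: The manager may plan to decide to show which recording to the witness after lunch.
The filler 'which recording' is interpreted as the direct object of 'show'. The gap is right after 'show'.

Which recording may the manager plan to decide to show ___ to the witness after lunch?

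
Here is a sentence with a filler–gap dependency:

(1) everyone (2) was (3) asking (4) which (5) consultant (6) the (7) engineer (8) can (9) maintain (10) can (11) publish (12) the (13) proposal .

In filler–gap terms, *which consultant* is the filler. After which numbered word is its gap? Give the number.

9

Pre-movement form: The engineer can maintain which consultant can publish the proposal.
'which consultant' functions as the subject of the clause embedded under 'maintain'. Wh-movement fronts it, leaving a gap right after 'maintain':
Everyone was asking which consultant the engineer can maintain ___ can publish the proposal.
'maintain' is word 9.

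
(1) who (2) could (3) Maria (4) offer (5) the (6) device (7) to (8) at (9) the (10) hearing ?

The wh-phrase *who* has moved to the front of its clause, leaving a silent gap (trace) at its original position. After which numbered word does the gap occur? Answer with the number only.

Pre-movement form: Maria could offer the device to who at the hearing.
'who' is the object of the preposition 'to' (recipient of 'offer'). Fronting leaves a gap immediately after 'to':
Who could Maria offer the device to ___ at the hearing?
'to' is word 7.

7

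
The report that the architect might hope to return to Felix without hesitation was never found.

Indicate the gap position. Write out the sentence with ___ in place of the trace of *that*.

The report that the architect might hope to return ___ to Felix without hesitation was never found.

The filler 'that' is interpreted as the direct object of 'return'. The gap is right after 'return'.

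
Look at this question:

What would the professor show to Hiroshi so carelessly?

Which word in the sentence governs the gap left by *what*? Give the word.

Pre-movement form: The professor would show what to Hiroshi so carelessly.
The filler 'what' is interpreted as the direct object of 'show'. Wh-movement fronts it, leaving a gap right after 'show':
What would the professor show ___ to Hiroshi so carelessly?

show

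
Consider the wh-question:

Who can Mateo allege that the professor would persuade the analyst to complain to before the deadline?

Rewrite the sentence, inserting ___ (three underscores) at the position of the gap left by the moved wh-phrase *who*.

Who can Mateo allege that the professor would persuade the analyst to complain to ___ before the deadline?

In situ: Mateo can allege that the professor would persuade the analyst to complain to who before the deadline.
'who' is the object of the preposition 'to'. The gap is right after 'to'.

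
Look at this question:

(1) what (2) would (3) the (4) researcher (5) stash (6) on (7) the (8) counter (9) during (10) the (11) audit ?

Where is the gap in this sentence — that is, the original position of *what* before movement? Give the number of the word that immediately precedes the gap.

5

Pre-movement form: The researcher would stash what on the counter during the audit.
'what' functions as the direct object of 'stash'. Fronting leaves a gap immediately after 'stash':
What would the researcher stash ___ on the counter during the audit?
'stash' is word 5.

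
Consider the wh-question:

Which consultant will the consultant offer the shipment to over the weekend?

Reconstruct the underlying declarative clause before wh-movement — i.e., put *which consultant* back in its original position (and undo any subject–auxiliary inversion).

'which consultant' functions as the object of the preposition 'to' (recipient of 'offer'). Wh-movement fronts it, leaving a gap right after 'to':
Which consultant will the consultant offer the shipment to ___ over the weekend?

The consultant will offer the shipment to which consultant over the weekend.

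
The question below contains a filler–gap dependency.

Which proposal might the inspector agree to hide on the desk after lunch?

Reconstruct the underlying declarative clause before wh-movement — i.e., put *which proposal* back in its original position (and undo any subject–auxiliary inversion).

'which proposal' is the direct object of 'hide'. Fronting leaves a gap immediately after 'hide':
Which proposal might the inspector agree to hide ___ on the desk after lunch?

The inspector might agree to hide which proposal on the desk after lunch.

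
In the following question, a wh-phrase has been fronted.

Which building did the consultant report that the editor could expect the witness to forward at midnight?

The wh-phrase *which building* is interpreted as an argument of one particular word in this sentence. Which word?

forward

Pre-movement form: The consultant did report that the editor could expect the witness to forward which building at midnight.
'which building' functions as the direct object of 'forward'. Wh-movement fronts it, leaving a gap right after 'forward':
Which building did the consultant report that the editor could expect the witness to forward ___ at midnight?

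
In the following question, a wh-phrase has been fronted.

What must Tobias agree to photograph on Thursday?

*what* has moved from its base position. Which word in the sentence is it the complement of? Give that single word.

photograph

In situ: Tobias must agree to photograph what on Thursday.
'what' functions as the direct object of 'photograph'. Wh-movement fronts it, leaving a gap right after 'photograph':
What must Tobias agree to photograph ___ on Thursday?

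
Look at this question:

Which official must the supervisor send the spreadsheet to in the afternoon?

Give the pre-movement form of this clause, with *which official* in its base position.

'which official' functions as the object of the preposition 'to' (recipient of 'send'). It moves to the left edge, and the trace sits right after 'to':
Which official must the supervisor send the spreadsheet to ___ in the afternoon?

The supervisor must send the spreadsheet to which official in the afternoon.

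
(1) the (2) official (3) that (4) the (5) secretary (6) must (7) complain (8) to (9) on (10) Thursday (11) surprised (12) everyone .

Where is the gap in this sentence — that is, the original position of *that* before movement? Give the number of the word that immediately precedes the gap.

'that' functions as the object of the preposition 'to'. It moves to the left edge, and the trace sits right after 'to':
The official that the secretary must complain to ___ on Thursday surprised everyone.
'to' is word 8.

8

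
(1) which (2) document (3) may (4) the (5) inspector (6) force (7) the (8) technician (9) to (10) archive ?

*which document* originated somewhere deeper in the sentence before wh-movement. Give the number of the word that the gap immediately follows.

Underlying clause: The inspector may force the technician to archive which document.
'which document' is the direct object of 'archive'. Fronting leaves a gap immediately after 'archive':
Which document may the inspector force the technician to archive ___?
'archive' is word 10.

10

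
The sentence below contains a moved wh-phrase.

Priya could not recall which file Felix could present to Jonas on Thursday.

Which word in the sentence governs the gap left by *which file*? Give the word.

present

Pre-movement form: Felix could present which file to Jonas on Thursday.
The filler 'which file' is interpreted as the direct object of 'present'. It moves to the left edge, and the trace sits right after 'present':
Priya could not recall which file Felix could present ___ to Jonas on Thursday.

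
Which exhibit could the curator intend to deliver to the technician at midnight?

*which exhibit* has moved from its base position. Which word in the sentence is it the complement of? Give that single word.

In situ: The curator could intend to deliver which exhibit to the technician at midnight.
'which exhibit' functions as the direct object of 'deliver'. It moves to the left edge, and the trace sits right after 'deliver':
Which exhibit could the curator intend to deliver ___ to the technician at midnight?

deliver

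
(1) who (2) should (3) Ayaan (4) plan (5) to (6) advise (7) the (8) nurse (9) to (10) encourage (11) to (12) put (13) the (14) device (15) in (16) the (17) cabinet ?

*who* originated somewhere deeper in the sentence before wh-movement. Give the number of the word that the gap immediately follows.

10

In situ: Ayaan should plan to advise the nurse to encourage who to put the device in the cabinet.
'who' is the direct object of 'encourage'. It moves to the left edge, and the trace sits right after 'encourage':
Who should Ayaan plan to advise the nurse to encourage ___ to put the device in the cabinet?
'encourage' is word 10.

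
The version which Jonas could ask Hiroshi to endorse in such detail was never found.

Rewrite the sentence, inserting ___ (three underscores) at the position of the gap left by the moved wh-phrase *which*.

The version which Jonas could ask Hiroshi to endorse ___ in such detail was never found.

The filler 'which' is interpreted as the direct object of 'endorse'. The gap is right after 'endorse'.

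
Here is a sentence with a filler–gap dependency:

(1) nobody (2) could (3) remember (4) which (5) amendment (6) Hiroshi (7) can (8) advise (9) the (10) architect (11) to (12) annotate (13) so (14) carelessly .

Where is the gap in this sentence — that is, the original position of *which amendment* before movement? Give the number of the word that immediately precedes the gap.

12

Underlying clause: Hiroshi can advise the architect to annotate which amendment so carelessly.
'which amendment' is the direct object of 'annotate'. It moves to the left edge, and the trace sits right after 'annotate':
Nobody could remember which amendment Hiroshi can advise the architect to annotate ___ so carelessly.
'annotate' is word 12.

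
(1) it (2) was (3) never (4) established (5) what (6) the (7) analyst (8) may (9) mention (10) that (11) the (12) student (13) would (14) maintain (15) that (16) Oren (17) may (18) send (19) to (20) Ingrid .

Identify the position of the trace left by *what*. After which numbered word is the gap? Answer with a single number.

18

Underlying clause: The analyst may mention that the student would maintain that Oren may send what to Ingrid.
'what' functions as the direct object of 'send'. It moves to the left edge, and the trace sits right after 'send':
It was never established what the analyst may mention that the student would maintain that Oren may send ___ to Ingrid.
'send' is word 18.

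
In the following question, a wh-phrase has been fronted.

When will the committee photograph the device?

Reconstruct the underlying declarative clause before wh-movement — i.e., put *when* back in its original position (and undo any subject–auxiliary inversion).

'when' is the temporal adjunct. It moves to the left edge, and the trace sits right after 'device':
When will the committee photograph the device ___?

The committee will photograph the device when.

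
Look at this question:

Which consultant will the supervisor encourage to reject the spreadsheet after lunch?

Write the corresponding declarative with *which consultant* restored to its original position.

'which consultant' functions as the direct object of 'encourage'. Wh-movement fronts it, leaving a gap right after 'encourage':
Which consultant will the supervisor encourage ___ to reject the spreadsheet after lunch?

The supervisor will encourage which consultant to reject the spreadsheet after lunch.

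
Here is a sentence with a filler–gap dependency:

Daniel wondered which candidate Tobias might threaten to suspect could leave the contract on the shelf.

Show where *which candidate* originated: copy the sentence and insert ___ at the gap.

Pre-movement form: Tobias might threaten to suspect which candidate could leave the contract on the shelf.
The filler 'which candidate' is interpreted as the subject of the clause embedded under 'suspect'. The gap is right after 'suspect'.

Daniel wondered which candidate Tobias might threaten to suspect ___ could leave the contract on the shelf.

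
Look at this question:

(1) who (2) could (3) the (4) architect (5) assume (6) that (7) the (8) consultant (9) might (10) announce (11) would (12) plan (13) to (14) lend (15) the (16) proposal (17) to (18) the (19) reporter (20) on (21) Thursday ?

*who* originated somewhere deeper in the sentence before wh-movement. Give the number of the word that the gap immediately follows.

In situ: The architect could assume that the consultant might announce who would plan to lend the proposal to the reporter on Thursday.
'who' is the subject of the clause embedded under 'announce'. Wh-movement fronts it, leaving a gap right after 'announce':
Who could the architect assume that the consultant might announce ___ would plan to lend the proposal to the reporter on Thursday?
'announce' is word 10.

10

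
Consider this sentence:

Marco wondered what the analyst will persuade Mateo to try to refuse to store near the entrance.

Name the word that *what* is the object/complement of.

Pre-movement form: The analyst will persuade Mateo to try to refuse to store what near the entrance.
'what' is the direct object of 'store'. Fronting leaves a gap immediately after 'store':
Marco wondered what the analyst will persuade Mateo to try to refuse to store ___ near the entrance.

store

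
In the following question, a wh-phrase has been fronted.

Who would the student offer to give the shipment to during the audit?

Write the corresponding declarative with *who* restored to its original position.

The student would offer to give the shipment to who during the audit.

'who' is the object of the preposition 'to' (recipient of 'give'). It moves to the left edge, and the trace sits right after 'to':
Who would the student offer to give the shipment to ___ during the audit?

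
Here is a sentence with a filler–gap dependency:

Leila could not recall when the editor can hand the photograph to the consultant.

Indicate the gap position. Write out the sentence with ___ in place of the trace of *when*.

Before movement: The editor can hand the photograph to the consultant when.
'when' is the temporal adjunct. The gap is right after 'consultant'.

Leila could not recall when the editor can hand the photograph to the consultant ___.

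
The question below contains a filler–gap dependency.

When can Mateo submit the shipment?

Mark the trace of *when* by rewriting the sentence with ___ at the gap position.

Before movement: Mateo can submit the shipment when.
'when' is the temporal adjunct. The gap is right after 'shipment'.

When can Mateo submit the shipment ___?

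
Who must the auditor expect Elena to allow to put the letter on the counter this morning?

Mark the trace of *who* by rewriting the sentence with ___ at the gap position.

Who must the auditor expect Elena to allow ___ to put the letter on the counter this morning?

Underlying clause: The auditor must expect Elena to allow who to put the letter on the counter this morning.
'who' is the direct object of 'allow'. The gap is right after 'allow'.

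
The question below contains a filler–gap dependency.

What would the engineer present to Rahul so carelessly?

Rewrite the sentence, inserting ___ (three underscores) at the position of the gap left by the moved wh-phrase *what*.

What would the engineer present ___ to Rahul so carelessly?

Underlying clause: The engineer would present what to Rahul so carelessly.
'what' is the direct object of 'present'. The gap is right after 'present'.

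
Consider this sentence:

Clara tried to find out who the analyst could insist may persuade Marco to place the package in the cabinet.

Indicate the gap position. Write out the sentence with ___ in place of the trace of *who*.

Before movement: The analyst could insist who may persuade Marco to place the package in the cabinet.
The filler 'who' is interpreted as the subject of the clause embedded under 'insist'. The gap is right after 'insist'.

Clara tried to find out who the analyst could insist ___ may persuade Marco to place the package in the cabinet.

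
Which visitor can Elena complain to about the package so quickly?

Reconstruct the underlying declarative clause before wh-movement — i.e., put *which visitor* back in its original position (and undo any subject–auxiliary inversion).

The filler 'which visitor' is interpreted as the object of the preposition 'to'. It moves to the left edge, and the trace sits right after 'to':
Which visitor can Elena complain to ___ about the package so quickly?

Elena can complain to which visitor about the package so quickly.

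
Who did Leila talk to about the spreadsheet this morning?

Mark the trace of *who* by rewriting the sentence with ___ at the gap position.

Who did Leila talk to ___ about the spreadsheet this morning?

Before movement: Leila did talk to who about the spreadsheet this morning.
'who' functions as the object of the preposition 'to'. The gap is right after 'to'.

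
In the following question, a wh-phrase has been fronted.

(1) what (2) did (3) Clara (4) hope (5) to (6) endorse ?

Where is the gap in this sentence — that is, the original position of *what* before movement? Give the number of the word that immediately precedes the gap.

Underlying clause: Clara did hope to endorse what.
'what' is the direct object of 'endorse'. Wh-movement fronts it, leaving a gap right after 'endorse':
What did Clara hope to endorse ___?
'endorse' is word 6.

6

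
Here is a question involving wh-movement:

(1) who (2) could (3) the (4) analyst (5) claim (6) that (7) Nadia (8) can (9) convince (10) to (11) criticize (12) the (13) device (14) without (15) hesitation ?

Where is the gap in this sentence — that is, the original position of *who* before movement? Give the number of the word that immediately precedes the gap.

In situ: The analyst could claim that Nadia can convince who to criticize the device without hesitation.
The filler 'who' is interpreted as the direct object of 'convince'. Wh-movement fronts it, leaving a gap right after 'convince':
Who could the analyst claim that Nadia can convince ___ to criticize the device without hesitation?
'convince' is word 9.

9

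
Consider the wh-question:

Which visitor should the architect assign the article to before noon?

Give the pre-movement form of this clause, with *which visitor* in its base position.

The architect should assign the article to which visitor before noon.

The filler 'which visitor' is interpreted as the object of the preposition 'to' (recipient of 'assign'). It moves to the left edge, and the trace sits right after 'to':
Which visitor should the architect assign the article to ___ before noon?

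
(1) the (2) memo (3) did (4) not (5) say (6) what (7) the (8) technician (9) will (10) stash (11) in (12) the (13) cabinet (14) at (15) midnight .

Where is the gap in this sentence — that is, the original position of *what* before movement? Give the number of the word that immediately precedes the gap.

Underlying clause: The technician will stash what in the cabinet at midnight.
The filler 'what' is interpreted as the direct object of 'stash'. Wh-movement fronts it, leaving a gap right after 'stash':
The memo did not say what the technician will stash ___ in the cabinet at midnight.
'stash' is word 10.

10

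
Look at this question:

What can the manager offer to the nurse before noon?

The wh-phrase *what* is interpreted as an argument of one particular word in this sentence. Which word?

offer

Underlying clause: The manager can offer what to the nurse before noon.
The filler 'what' is interpreted as the direct object of 'offer'. Fronting leaves a gap immediately after 'offer':
What can the manager offer ___ to the nurse before noon?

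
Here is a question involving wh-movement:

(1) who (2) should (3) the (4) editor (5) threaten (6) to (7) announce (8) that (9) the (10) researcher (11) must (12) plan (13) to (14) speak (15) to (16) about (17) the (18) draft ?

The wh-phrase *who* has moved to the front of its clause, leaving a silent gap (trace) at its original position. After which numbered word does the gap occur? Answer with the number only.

15

In situ: The editor should threaten to announce that the researcher must plan to speak to who about the draft.
'who' functions as the object of the preposition 'to'. Fronting leaves a gap immediately after 'to':
Who should the editor threaten to announce that the researcher must plan to speak to ___ about the draft?
'to' is word 15.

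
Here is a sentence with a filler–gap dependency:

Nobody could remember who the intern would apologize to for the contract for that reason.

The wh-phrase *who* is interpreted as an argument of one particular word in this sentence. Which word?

Underlying clause: The intern would apologize to who for the contract for that reason.
The filler 'who' is interpreted as the object of the preposition 'to'. It moves to the left edge, and the trace sits right after 'to':
Nobody could remember who the intern would apologize to ___ for the contract for that reason.

to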